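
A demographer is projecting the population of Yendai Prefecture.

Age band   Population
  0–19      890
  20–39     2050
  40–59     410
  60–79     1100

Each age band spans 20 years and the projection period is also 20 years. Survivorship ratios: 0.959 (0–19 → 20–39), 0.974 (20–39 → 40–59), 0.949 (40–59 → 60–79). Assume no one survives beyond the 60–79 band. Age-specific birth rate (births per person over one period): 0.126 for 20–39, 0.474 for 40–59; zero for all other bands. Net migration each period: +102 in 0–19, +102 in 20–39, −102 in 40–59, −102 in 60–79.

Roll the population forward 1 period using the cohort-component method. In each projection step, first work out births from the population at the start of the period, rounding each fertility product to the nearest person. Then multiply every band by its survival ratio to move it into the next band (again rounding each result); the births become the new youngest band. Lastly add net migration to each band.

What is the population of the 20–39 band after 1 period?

956

Period 1.
Births: 2050 * 0.126 = 258  |  410 * 0.474 = 194 ⇒ total 452
20–39: 890 * 0.959 = 854
40–59: 2050 * 0.974 = 1997
60–79: 410 * 0.949 = 389
Net migration: 0–19 + 102 → 554; 20–39 + 102 → 956; 40–59 − 102 → 1895; 60–79 − 102 → 287
→ [554, 956, 1895, 287]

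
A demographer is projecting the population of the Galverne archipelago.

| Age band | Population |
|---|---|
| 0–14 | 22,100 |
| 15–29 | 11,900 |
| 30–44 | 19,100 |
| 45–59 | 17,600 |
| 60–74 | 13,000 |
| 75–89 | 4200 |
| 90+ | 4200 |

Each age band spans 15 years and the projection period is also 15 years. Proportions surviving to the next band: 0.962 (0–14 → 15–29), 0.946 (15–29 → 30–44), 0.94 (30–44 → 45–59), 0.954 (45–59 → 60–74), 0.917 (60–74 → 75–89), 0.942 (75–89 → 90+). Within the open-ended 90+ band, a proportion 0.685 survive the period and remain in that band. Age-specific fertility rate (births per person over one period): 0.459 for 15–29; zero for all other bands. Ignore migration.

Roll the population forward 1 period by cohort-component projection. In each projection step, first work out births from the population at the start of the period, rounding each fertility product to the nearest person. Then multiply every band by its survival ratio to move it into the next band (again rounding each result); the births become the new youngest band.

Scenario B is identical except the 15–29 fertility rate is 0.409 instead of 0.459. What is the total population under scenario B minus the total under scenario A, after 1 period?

-595

Period 1.
Births: 11900 × 0.459 = 5462
15–29: 22100 × 0.962 = 21260
30–44: 11900 × 0.946 = 11257
45–59: 19100 × 0.94 = 17954
60–74: 17600 × 0.954 = 16790
75–89: 13000 × 0.917 = 11921
90+: 4200 × 0.942 + 4200 × 0.685 = 3956 + 2877 = 6833
→ [5462, 21260, 11257, 17954, 16790, 11921, 6833]
Scenario A total after 1 period: 91477
Scenario B projection —
Period 1.
Births: 11900 × 0.409 = 4867
15–29: 22100 × 0.962 = 21260
30–44: 11900 × 0.946 = 11257
45–59: 19100 × 0.94 = 17954
60–74: 17600 × 0.954 = 16790
75–89: 13000 × 0.917 = 11921
90+: 4200 × 0.942 + 4200 × 0.685 = 3956 + 2877 = 6833
→ [4867, 21260, 11257, 17954, 16790, 11921, 6833]
Scenario B total after 1 period: 90882
Difference B − A = 90882 − 91477 = -595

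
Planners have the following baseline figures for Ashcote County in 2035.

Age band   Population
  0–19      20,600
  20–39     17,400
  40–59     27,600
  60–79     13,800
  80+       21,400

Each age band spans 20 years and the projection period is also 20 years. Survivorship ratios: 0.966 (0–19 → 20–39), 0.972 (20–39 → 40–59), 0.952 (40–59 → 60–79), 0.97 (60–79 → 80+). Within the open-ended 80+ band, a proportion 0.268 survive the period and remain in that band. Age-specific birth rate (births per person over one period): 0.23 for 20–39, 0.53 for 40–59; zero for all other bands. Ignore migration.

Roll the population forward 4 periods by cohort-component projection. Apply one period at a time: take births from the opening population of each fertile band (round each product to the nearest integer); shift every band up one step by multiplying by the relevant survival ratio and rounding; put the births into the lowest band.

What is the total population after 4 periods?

79797

— Period 1 —
Births: 17400 × 0.23 = 4002, 27600 × 0.53 = 14628 — total 18630
20–39: 20600 × 0.966 = 19900
40–59: 17400 × 0.972 = 16913
60–79: 27600 × 0.952 = 26275
80+: 13800 × 0.97 + 21400 × 0.268 = 13386 + 5735 = 19121
Population now: 0–19=18630, 20–39=19900, 40–59=16913, 60–79=26275, 80+=19121
— Period 2 —
Births: 19900 × 0.23 = 4577, 16913 × 0.53 = 8964 — total 13541
20–39: 18630 × 0.966 = 17997
40–59: 19900 × 0.972 = 19343
60–79: 16913 × 0.952 = 16101
80+: 26275 × 0.97 + 19121 × 0.268 = 25487 + 5124 = 30611
Population now: 0–19=13541, 20–39=17997, 40–59=19343, 60–79=16101, 80+=30611
— Period 3 —
Births: 17997 × 0.23 = 4139, 19343 × 0.53 = 10252 — total 14391
20–39: 13541 × 0.966 = 13081
40–59: 17997 × 0.972 = 17493
60–79: 19343 × 0.952 = 18415
80+: 16101 × 0.97 + 30611 × 0.268 = 15618 + 8204 = 23822
Population now: 0–19=14391, 20–39=13081, 40–59=17493, 60–79=18415, 80+=23822
— Period 4 —
Births: 13081 × 0.23 = 3009, 17493 × 0.53 = 9271 — total 12280
20–39: 14391 × 0.966 = 13902
40–59: 13081 × 0.972 = 12715
60–79: 17493 × 0.952 = 16653
80+: 18415 × 0.97 + 23822 × 0.268 = 17863 + 6384 = 24247
Population now: 0–19=12280, 20–39=13902, 40–59=12715, 60–79=16653, 80+=24247
Total after period 4: 12280 + 13902 + 12715 + 16653 + 24247 = 79797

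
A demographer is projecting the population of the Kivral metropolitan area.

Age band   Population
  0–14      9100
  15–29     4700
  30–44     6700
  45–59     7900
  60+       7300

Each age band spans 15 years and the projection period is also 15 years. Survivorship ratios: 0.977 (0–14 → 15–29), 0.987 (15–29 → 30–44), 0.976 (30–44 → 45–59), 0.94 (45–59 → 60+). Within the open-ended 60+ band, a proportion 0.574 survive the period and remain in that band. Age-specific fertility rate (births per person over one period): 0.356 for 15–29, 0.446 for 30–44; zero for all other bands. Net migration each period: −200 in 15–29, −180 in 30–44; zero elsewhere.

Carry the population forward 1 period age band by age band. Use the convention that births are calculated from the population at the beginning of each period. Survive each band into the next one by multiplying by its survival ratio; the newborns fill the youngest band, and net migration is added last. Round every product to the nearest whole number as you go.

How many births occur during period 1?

4661

[period 1]
Births: 4700 × 0.356 = 1673, 6700 × 0.446 = 2988 ⇒ total 4661
15–29: 9100 × 0.977 = 8891
30–44: 4700 × 0.987 = 4639
45–59: 6700 × 0.976 = 6539
60+: 7900 × 0.94 + 7300 × 0.574 = 7426 + 4190 = 11616
Net migration: 15–29 − 200 → 8691; 30–44 − 180 → 4459
Giving 4661 / 8691 / 4459 / 6539 / 11616.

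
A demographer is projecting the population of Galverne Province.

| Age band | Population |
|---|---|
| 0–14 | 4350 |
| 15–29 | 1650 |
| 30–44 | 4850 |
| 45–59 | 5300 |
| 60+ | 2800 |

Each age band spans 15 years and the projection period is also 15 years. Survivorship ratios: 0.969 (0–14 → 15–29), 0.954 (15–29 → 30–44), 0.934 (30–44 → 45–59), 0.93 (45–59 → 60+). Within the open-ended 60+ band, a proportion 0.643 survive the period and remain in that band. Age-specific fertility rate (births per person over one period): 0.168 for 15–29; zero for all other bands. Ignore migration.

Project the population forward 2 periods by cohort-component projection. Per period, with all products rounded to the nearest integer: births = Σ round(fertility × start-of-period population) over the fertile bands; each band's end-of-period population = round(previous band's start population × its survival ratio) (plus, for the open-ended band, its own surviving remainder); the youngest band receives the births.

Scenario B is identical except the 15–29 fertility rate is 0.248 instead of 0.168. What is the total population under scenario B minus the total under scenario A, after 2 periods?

Period 1:
Births: 1650 * 0.168 = 277
15–29: 4350 * 0.969 = 4215
30–44: 1650 * 0.954 = 1574
45–59: 4850 * 0.934 = 4530
60+: 5300 * 0.93 + 2800 * 0.643 = 4929 + 1800 = 6729
→ [277, 4215, 1574, 4530, 6729]
Period 2:
Births: 4215 * 0.168 = 708
15–29: 277 * 0.969 = 268
30–44: 4215 * 0.954 = 4021
45–59: 1574 * 0.934 = 1470
60+: 4530 * 0.93 + 6729 * 0.643 = 4213 + 4327 = 8540
→ [708, 268, 4021, 1470, 8540]
Scenario A total after 2 periods: 15007
Scenario B projection —
Period 1:
Births: 1650 * 0.248 = 409
15–29: 4350 * 0.969 = 4215
30–44: 1650 * 0.954 = 1574
45–59: 4850 * 0.934 = 4530
60+: 5300 * 0.93 + 2800 * 0.643 = 4929 + 1800 = 6729
→ [409, 4215, 1574, 4530, 6729]
Period 2:
Births: 4215 * 0.248 = 1045
15–29: 409 * 0.969 = 396
30–44: 4215 * 0.954 = 4021
45–59: 1574 * 0.934 = 1470
60+: 4530 * 0.93 + 6729 * 0.643 = 4213 + 4327 = 8540
→ [1045, 396, 4021, 1470, 8540]
Scenario B total after 2 periods: 15472
Difference B − A = 15472 − 15007 = 465

465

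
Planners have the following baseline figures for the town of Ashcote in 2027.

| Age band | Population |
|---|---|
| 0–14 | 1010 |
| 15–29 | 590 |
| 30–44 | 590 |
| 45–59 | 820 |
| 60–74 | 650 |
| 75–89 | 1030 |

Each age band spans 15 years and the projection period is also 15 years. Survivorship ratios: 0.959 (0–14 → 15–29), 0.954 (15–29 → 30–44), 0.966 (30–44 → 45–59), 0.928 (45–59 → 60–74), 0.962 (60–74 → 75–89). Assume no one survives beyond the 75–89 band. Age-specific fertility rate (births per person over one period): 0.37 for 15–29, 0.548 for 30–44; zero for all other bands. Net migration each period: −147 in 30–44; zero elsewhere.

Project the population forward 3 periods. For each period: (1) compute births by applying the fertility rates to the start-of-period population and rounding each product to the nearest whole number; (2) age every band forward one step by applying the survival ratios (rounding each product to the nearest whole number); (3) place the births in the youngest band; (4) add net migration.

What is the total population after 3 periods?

Call the groups 1 to 6, youngest first.
— Period 1 —
Births: 590 × 0.37 = 218 ; 590 × 0.548 = 323 → 541
Group 2: 1010 × 0.959 = 969
Group 3: 590 × 0.954 = 563
Group 4: 590 × 0.966 = 570
Group 5: 820 × 0.928 = 761
Group 6: 650 × 0.962 = 625
Net migration: Group 3 − 147 → 416
Population now: 0–14=541, 15–29=969, 30–44=416, 45–59=570, 60–74=761, 75–89=625
— Period 2 —
Births: 969 × 0.37 = 359 ; 416 × 0.548 = 228 → 587
Group 2: 541 × 0.959 = 519
Group 3: 969 × 0.954 = 924
Group 4: 416 × 0.966 = 402
Group 5: 570 × 0.928 = 529
Group 6: 761 × 0.962 = 732
Net migration: Group 3 − 147 → 777
Population now: 0–14=587, 15–29=519, 30–44=777, 45–59=402, 60–74=529, 75–89=732
— Period 3 —
Births: 519 × 0.37 = 192 ; 777 × 0.548 = 426 → 618
Group 2: 587 × 0.959 = 563
Group 3: 519 × 0.954 = 495
Group 4: 777 × 0.966 = 751
Group 5: 402 × 0.928 = 373
Group 6: 529 × 0.962 = 509
Net migration: Group 3 − 147 → 348
Population now: 0–14=618, 15–29=563, 30–44=348, 45–59=751, 60–74=373, 75–89=509
Total after period 3: 618 + 563 + 348 + 751 + 373 + 509 = 3162

3162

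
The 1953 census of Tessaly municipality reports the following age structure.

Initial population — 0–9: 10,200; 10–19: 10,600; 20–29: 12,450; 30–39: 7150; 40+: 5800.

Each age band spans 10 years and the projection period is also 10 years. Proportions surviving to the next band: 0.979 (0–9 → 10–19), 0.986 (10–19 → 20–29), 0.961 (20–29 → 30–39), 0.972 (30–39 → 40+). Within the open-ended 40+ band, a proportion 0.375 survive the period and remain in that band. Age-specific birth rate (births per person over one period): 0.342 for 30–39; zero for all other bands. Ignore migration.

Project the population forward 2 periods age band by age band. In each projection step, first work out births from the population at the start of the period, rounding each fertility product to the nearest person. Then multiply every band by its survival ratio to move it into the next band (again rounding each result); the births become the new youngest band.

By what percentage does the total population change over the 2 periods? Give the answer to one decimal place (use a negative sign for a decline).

Call the groups 1 to 5, youngest first.
Period 1.
Births: 7150 × 0.342 = 2445
Group 2: 10200 × 0.979 = 9986
Group 3: 10600 × 0.986 = 10452
Group 4: 12450 × 0.961 = 11964
Group 5: 7150 × 0.972 + 5800 × 0.375 = 6950 + 2175 = 9125
Giving 2445 / 9986 / 10452 / 11964 / 9125.
Period 2.
Births: 11964 × 0.342 = 4092
Group 2: 2445 × 0.979 = 2394
Group 3: 9986 × 0.986 = 9846
Group 4: 10452 × 0.961 = 10044
Group 5: 11964 × 0.972 + 9125 × 0.375 = 11629 + 3422 = 15051
Giving 4092 / 2394 / 9846 / 10044 / 15051.
Total: 46200 → 41427; change = -4773; percentage change = -10.3%

-10.3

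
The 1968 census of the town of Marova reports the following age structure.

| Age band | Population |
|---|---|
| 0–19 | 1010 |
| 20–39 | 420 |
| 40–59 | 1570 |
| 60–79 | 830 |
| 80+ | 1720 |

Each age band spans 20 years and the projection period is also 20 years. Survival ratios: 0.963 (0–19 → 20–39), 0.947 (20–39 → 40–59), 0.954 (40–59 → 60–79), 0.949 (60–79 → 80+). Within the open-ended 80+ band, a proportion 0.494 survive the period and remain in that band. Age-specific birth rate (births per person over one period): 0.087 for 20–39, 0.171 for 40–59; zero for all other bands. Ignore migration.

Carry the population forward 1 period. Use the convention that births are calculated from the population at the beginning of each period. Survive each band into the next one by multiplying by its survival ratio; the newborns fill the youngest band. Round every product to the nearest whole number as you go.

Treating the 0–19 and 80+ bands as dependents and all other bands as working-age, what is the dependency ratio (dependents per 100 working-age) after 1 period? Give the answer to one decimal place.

67.7

Period 1:
Births: 420 × 0.087 = 37  |  1570 × 0.171 = 268 ⇒ total 305
20–39: 1010 × 0.963 = 973
40–59: 420 × 0.947 = 398
60–79: 1570 × 0.954 = 1498
80+: 830 × 0.949 + 1720 × 0.494 = 788 + 850 = 1638
Giving 305 / 973 / 398 / 1498 / 1638.
Dependents (band 0–19 + band 80+) = 305 + 1638 = 1943; working-age = 2869; ratio = 1943/2869 × 100 = 67.7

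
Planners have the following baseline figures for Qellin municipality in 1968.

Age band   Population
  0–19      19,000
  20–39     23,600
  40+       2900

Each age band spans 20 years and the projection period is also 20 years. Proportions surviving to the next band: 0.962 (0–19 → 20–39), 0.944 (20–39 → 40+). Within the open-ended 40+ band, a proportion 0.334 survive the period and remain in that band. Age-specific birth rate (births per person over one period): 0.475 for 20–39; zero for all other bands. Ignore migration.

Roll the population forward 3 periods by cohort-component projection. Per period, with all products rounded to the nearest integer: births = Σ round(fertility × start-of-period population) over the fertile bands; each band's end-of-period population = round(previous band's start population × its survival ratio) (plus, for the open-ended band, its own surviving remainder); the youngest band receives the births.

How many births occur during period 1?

[period 1]
Births: 23600 × 0.475 = 11210
20–39: 19000 × 0.962 = 18278
40+: 23600 × 0.944 + 2900 × 0.334 = 22278 + 969 = 23247
Giving 11210 / 18278 / 23247.

11210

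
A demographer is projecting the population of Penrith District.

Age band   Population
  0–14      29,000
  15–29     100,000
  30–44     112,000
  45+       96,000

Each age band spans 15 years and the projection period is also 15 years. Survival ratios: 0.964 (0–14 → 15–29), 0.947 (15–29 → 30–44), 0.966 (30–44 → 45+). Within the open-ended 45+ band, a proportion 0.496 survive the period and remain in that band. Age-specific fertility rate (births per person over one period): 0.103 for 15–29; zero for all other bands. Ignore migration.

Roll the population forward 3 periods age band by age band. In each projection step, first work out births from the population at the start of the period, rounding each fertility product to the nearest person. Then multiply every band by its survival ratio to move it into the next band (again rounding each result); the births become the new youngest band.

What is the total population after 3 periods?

122480

Let band 1 be 0–14 through band 4 = 45+.
[period 1]
Births: 100000 * 0.103 = 10300
Band 2: 29000 * 0.964 = 27956
Band 3: 100000 * 0.947 = 94700
Band 4: 112000 * 0.966 + 96000 * 0.496 = 108192 + 47616 = 155808
Giving 10300 / 27956 / 94700 / 155808.
[period 2]
Births: 27956 * 0.103 = 2879
Band 2: 10300 * 0.964 = 9929
Band 3: 27956 * 0.947 = 26474
Band 4: 94700 * 0.966 + 155808 * 0.496 = 91480 + 77281 = 168761
Giving 2879 / 9929 / 26474 / 168761.
[period 3]
Births: 9929 * 0.103 = 1023
Band 2: 2879 * 0.964 = 2775
Band 3: 9929 * 0.947 = 9403
Band 4: 26474 * 0.966 + 168761 * 0.496 = 25574 + 83705 = 109279
Giving 1023 / 2775 / 9403 / 109279.
Total after period 3: 1023 + 2775 + 9403 + 109279 = 122480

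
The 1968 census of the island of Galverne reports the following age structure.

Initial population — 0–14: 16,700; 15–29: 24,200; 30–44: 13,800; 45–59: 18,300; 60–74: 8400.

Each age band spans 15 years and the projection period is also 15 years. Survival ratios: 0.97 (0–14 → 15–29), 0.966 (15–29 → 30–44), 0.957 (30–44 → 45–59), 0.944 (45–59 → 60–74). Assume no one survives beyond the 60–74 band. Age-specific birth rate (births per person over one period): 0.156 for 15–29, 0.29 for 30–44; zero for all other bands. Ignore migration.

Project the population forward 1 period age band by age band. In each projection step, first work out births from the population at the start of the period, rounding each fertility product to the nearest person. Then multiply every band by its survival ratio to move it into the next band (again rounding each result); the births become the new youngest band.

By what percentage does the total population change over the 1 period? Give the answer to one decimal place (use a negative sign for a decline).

-4.4

Call the bands 1 to 5, youngest first.
— Period 1 —
Births: 24200 × 0.156 = 3775  |  13800 × 0.29 = 4002 — total 7777
Band 2: 16700 × 0.97 = 16199
Band 3: 24200 × 0.966 = 23377
Band 4: 13800 × 0.957 = 13207
Band 5: 18300 × 0.944 = 17275
End of period: [7777, 16199, 23377, 13207, 17275]
Total: 81400 → 77835; change = -3565; percentage change = -4.4%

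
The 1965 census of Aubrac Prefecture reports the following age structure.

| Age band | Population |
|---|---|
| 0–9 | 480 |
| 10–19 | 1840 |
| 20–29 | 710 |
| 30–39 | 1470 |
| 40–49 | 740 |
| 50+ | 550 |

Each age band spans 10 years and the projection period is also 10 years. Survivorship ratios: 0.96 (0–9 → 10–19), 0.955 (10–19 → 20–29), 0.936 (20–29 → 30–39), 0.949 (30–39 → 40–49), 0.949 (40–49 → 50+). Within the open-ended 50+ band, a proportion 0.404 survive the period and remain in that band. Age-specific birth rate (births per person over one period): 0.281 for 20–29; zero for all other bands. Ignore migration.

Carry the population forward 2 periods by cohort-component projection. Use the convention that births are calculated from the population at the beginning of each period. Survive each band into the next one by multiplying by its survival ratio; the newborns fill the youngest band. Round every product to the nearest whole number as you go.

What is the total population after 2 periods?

Period 1.
Births: 710 × 0.281 = 200
10–19: 480 × 0.96 = 461
20–29: 1840 × 0.955 = 1757
30–39: 710 × 0.936 = 665
40–49: 1470 × 0.949 = 1395
50+: 740 × 0.949 + 550 × 0.404 = 702 + 222 = 924
→ [200, 461, 1757, 665, 1395, 924]
Period 2.
Births: 1757 × 0.281 = 494
10–19: 200 × 0.96 = 192
20–29: 461 × 0.955 = 440
30–39: 1757 × 0.936 = 1645
40–49: 665 × 0.949 = 631
50+: 1395 × 0.949 + 924 × 0.404 = 1324 + 373 = 1697
→ [494, 192, 440, 1645, 631, 1697]
Total after period 2: 494 + 192 + 440 + 1645 + 631 + 1697 = 5099

5099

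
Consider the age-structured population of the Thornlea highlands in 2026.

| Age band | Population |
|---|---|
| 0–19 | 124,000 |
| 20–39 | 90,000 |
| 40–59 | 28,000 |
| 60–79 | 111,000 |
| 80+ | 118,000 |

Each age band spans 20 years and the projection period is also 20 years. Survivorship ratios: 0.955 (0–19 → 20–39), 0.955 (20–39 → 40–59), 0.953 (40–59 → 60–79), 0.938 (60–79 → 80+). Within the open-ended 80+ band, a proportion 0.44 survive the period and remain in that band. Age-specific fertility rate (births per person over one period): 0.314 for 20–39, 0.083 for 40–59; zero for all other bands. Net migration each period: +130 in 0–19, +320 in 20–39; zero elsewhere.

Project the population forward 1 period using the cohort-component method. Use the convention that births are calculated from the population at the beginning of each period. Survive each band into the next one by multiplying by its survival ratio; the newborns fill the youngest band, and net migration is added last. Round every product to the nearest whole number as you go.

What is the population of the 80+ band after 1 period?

156038

Numbering the bands 1..5 from youngest to oldest:
Period 1:
Births: 90000 × 0.314 = 28260 ; 28000 × 0.083 = 2324 → 30584
Band 2: 124000 × 0.955 = 118420
Band 3: 90000 × 0.955 = 85950
Band 4: 28000 × 0.953 = 26684
Band 5: 111000 × 0.938 + 118000 × 0.44 = 104118 + 51920 = 156038
Net migration: Band 1 + 130 → 30714; Band 2 + 320 → 118740
End of period: [30714, 118740, 85950, 26684, 156038]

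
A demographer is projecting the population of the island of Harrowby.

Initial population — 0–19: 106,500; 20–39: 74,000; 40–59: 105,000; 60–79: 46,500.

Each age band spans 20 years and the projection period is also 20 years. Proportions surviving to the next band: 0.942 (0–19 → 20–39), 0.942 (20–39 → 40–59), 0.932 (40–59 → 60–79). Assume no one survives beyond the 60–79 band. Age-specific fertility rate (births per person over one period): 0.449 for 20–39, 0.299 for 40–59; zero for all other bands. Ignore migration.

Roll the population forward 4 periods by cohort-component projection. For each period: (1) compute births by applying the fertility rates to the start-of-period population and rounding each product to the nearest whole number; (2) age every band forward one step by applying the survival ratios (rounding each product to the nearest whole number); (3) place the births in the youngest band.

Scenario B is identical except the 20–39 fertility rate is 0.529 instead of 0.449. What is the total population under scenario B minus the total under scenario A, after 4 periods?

29921

Call the groups 1 to 4, youngest first.
[period 1]
Births: 74000 * 0.449 = 33226, 105000 * 0.299 = 31395 → total 64621
Group 2: 106500 * 0.942 = 100323
Group 3: 74000 * 0.942 = 69708
Group 4: 105000 * 0.932 = 97860
→ [64621, 100323, 69708, 97860]
[period 2]
Births: 100323 * 0.449 = 45045, 69708 * 0.299 = 20843 → total 65888
Group 2: 64621 * 0.942 = 60873
Group 3: 100323 * 0.942 = 94504
Group 4: 69708 * 0.932 = 64968
→ [65888, 60873, 94504, 64968]
[period 3]
Births: 60873 * 0.449 = 27332, 94504 * 0.299 = 28257 → total 55589
Group 2: 65888 * 0.942 = 62066
Group 3: 60873 * 0.942 = 57342
Group 4: 94504 * 0.932 = 88078
→ [55589, 62066, 57342, 88078]
[period 4]
Births: 62066 * 0.449 = 27868, 57342 * 0.299 = 17145 → total 45013
Group 2: 55589 * 0.942 = 52365
Group 3: 62066 * 0.942 = 58466
Group 4: 57342 * 0.932 = 53443
→ [45013, 52365, 58466, 53443]
Scenario A total after 4 periods: 209287
Scenario B projection —
[period 1]
Births: 74000 * 0.529 = 39146, 105000 * 0.299 = 31395 → total 70541
Group 2: 106500 * 0.942 = 100323
Group 3: 74000 * 0.942 = 69708
Group 4: 105000 * 0.932 = 97860
→ [70541, 100323, 69708, 97860]
[period 2]
Births: 100323 * 0.529 = 53071, 69708 * 0.299 = 20843 → total 73914
Group 2: 70541 * 0.942 = 66450
Group 3: 100323 * 0.942 = 94504
Group 4: 69708 * 0.932 = 64968
→ [73914, 66450, 94504, 64968]
[period 3]
Births: 66450 * 0.529 = 35152, 94504 * 0.299 = 28257 → total 63409
Group 2: 73914 * 0.942 = 69627
Group 3: 66450 * 0.942 = 62596
Group 4: 94504 * 0.932 = 88078
→ [63409, 69627, 62596, 88078]
[period 4]
Births: 69627 * 0.529 = 36833, 62596 * 0.299 = 18716 → total 55549
Group 2: 63409 * 0.942 = 59731
Group 3: 69627 * 0.942 = 65589
Group 4: 62596 * 0.932 = 58339
→ [55549, 59731, 65589, 58339]
Scenario B total after 4 periods: 239208
Difference B − A = 239208 − 209287 = 29921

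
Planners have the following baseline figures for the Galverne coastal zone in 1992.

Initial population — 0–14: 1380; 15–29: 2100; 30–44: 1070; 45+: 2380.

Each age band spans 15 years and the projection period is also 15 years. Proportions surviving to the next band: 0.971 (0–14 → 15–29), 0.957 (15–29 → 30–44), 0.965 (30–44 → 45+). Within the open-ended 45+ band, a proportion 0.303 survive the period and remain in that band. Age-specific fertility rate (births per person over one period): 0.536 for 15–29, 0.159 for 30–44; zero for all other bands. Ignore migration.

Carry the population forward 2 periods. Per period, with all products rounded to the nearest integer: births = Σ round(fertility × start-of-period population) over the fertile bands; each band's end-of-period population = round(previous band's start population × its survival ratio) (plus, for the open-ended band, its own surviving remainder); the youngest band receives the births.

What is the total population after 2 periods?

[period 1]
Births: 2100 * 0.536 = 1126  |  1070 * 0.159 = 170 → total 1296
15–29: 1380 * 0.971 = 1340
30–44: 2100 * 0.957 = 2010
45+: 1070 * 0.965 + 2380 * 0.303 = 1033 + 721 = 1754
Giving 1296 / 1340 / 2010 / 1754.
[period 2]
Births: 1340 * 0.536 = 718  |  2010 * 0.159 = 320 → total 1038
15–29: 1296 * 0.971 = 1258
30–44: 1340 * 0.957 = 1282
45+: 2010 * 0.965 + 1754 * 0.303 = 1940 + 531 = 2471
Giving 1038 / 1258 / 1282 / 2471.
Total after period 2: 1038 + 1258 + 1282 + 2471 = 6049

6049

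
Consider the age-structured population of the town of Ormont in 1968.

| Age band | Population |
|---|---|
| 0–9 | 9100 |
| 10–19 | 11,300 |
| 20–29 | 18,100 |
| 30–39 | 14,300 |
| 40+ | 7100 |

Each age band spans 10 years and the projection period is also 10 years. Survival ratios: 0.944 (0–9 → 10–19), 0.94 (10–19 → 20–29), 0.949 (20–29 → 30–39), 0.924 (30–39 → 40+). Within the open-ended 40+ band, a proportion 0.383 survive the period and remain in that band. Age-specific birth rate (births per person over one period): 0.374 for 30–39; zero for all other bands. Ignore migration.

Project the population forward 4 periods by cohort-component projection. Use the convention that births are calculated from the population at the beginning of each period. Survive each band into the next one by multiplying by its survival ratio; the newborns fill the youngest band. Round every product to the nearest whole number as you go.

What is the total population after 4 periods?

30501

After projecting period 1:
Births: 14300 × 0.374 = 5348
10–19: 9100 × 0.944 = 8590
20–29: 11300 × 0.94 = 10622
30–39: 18100 × 0.949 = 17177
40+: 14300 × 0.924 + 7100 × 0.383 = 13213 + 2719 = 15932
Giving 5348 / 8590 / 10622 / 17177 / 15932.
After projecting period 2:
Births: 17177 × 0.374 = 6424
10–19: 5348 × 0.944 = 5049
20–29: 8590 × 0.94 = 8075
30–39: 10622 × 0.949 = 10080
40+: 17177 × 0.924 + 15932 × 0.383 = 15872 + 6102 = 21974
Giving 6424 / 5049 / 8075 / 10080 / 21974.
After projecting period 3:
Births: 10080 × 0.374 = 3770
10–19: 6424 × 0.944 = 6064
20–29: 5049 × 0.94 = 4746
30–39: 8075 × 0.949 = 7663
40+: 10080 × 0.924 + 21974 × 0.383 = 9314 + 8416 = 17730
Giving 3770 / 6064 / 4746 / 7663 / 17730.
After projecting period 4:
Births: 7663 × 0.374 = 2866
10–19: 3770 × 0.944 = 3559
20–29: 6064 × 0.94 = 5700
30–39: 4746 × 0.949 = 4504
40+: 7663 × 0.924 + 17730 × 0.383 = 7081 + 6791 = 13872
Giving 2866 / 3559 / 5700 / 4504 / 13872.
Total after period 4: 2866 + 3559 + 5700 + 4504 + 13872 = 30501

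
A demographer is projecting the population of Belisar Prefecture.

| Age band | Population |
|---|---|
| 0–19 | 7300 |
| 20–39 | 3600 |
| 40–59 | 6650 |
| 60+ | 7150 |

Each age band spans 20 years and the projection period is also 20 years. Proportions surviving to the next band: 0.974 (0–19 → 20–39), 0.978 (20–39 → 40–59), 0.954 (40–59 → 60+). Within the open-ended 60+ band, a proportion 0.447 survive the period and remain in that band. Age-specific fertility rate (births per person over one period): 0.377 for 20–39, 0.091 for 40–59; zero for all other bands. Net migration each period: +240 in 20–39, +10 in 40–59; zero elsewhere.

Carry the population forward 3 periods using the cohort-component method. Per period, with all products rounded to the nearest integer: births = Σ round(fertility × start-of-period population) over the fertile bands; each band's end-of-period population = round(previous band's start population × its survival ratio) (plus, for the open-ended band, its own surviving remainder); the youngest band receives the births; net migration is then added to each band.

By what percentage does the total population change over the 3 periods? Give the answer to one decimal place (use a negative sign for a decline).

-30.7

Period 1.
Births: 3600 × 0.377 = 1357 ; 6650 × 0.091 = 605 → 1962
20–39: 7300 × 0.974 = 7110
40–59: 3600 × 0.978 = 3521
60+: 6650 × 0.954 + 7150 × 0.447 = 6344 + 3196 = 9540
Net migration: 20–39 + 240 → 7350; 40–59 + 10 → 3531
End of period: [1962, 7350, 3531, 9540]
Period 2.
Births: 7350 × 0.377 = 2771 ; 3531 × 0.091 = 321 → 3092
20–39: 1962 × 0.974 = 1911
40–59: 7350 × 0.978 = 7188
60+: 3531 × 0.954 + 9540 × 0.447 = 3369 + 4264 = 7633
Net migration: 20–39 + 240 → 2151; 40–59 + 10 → 7198
End of period: [3092, 2151, 7198, 7633]
Period 3.
Births: 2151 × 0.377 = 811 ; 7198 × 0.091 = 655 → 1466
20–39: 3092 × 0.974 = 3012
40–59: 2151 × 0.978 = 2104
60+: 7198 × 0.954 + 7633 × 0.447 = 6867 + 3412 = 10279
Net migration: 20–39 + 240 → 3252; 40–59 + 10 → 2114
End of period: [1466, 3252, 2114, 10279]
Total: 24700 → 17111; change = -7589; percentage change = -30.7%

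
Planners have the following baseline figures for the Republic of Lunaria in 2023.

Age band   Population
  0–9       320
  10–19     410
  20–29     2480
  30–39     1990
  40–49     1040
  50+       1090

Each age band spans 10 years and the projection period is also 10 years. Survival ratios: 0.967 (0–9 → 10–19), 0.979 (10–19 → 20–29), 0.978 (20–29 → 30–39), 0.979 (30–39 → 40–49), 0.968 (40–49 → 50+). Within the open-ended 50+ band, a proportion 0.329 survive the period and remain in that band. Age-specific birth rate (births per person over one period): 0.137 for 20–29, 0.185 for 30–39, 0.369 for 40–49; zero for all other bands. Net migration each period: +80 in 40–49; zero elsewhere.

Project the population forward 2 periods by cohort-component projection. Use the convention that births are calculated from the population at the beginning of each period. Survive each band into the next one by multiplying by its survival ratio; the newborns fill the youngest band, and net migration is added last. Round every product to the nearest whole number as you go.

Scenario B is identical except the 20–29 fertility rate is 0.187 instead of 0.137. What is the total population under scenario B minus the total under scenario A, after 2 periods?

140

After projecting period 1:
Births: 2480 × 0.137 = 340, 1990 × 0.185 = 368, 1040 × 0.369 = 384 — total 1092
10–19: 320 × 0.967 = 309
20–29: 410 × 0.979 = 401
30–39: 2480 × 0.978 = 2425
40–49: 1990 × 0.979 = 1948
50+: 1040 × 0.968 + 1090 × 0.329 = 1007 + 359 = 1366
Net migration: 40–49 + 80 → 2028
→ [1092, 309, 401, 2425, 2028, 1366]
After projecting period 2:
Births: 401 × 0.137 = 55, 2425 × 0.185 = 449, 2028 × 0.369 = 748 — total 1252
10–19: 1092 × 0.967 = 1056
20–29: 309 × 0.979 = 303
30–39: 401 × 0.978 = 392
40–49: 2425 × 0.979 = 2374
50+: 2028 × 0.968 + 1366 × 0.329 = 1963 + 449 = 2412
Net migration: 40–49 + 80 → 2454
→ [1252, 1056, 303, 392, 2454, 2412]
Scenario A total after 2 periods: 7869
Scenario B projection —
After projecting period 1:
Births: 2480 × 0.187 = 464, 1990 × 0.185 = 368, 1040 × 0.369 = 384 — total 1216
10–19: 320 × 0.967 = 309
20–29: 410 × 0.979 = 401
30–39: 2480 × 0.978 = 2425
40–49: 1990 × 0.979 = 1948
50+: 1040 × 0.968 + 1090 × 0.329 = 1007 + 359 = 1366
Net migration: 40–49 + 80 → 2028
→ [1216, 309, 401, 2425, 2028, 1366]
After projecting period 2:
Births: 401 × 0.187 = 75, 2425 × 0.185 = 449, 2028 × 0.369 = 748 — total 1272
10–19: 1216 × 0.967 = 1176
20–29: 309 × 0.979 = 303
30–39: 401 × 0.978 = 392
40–49: 2425 × 0.979 = 2374
50+: 2028 × 0.968 + 1366 × 0.329 = 1963 + 449 = 2412
Net migration: 40–49 + 80 → 2454
→ [1272, 1176, 303, 392, 2454, 2412]
Scenario B total after 2 periods: 8009
Difference B − A = 8009 − 7869 = 140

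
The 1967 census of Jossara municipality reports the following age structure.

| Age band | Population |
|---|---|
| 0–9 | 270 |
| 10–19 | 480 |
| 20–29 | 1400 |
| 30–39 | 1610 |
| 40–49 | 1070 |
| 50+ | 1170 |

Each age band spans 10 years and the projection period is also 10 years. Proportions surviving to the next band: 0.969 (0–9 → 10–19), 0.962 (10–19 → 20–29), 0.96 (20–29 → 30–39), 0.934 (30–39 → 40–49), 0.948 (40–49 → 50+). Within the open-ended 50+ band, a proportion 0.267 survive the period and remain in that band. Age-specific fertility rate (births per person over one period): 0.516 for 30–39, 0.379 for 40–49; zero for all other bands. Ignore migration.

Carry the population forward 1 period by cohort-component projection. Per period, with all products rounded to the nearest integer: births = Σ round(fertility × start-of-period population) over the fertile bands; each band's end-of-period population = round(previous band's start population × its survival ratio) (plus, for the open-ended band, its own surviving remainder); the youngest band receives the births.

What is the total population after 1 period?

[period 1]
Births: 1610 × 0.516 = 831, 1070 × 0.379 = 406 → total 1237
10–19: 270 × 0.969 = 262
20–29: 480 × 0.962 = 462
30–39: 1400 × 0.96 = 1344
40–49: 1610 × 0.934 = 1504
50+: 1070 × 0.948 + 1170 × 0.267 = 1014 + 312 = 1326
Population now: 0–9=1237, 10–19=262, 20–29=462, 30–39=1344, 40–49=1504, 50+=1326
Total after period 1: 1237 + 262 + 462 + 1344 + 1504 + 1326 = 6135

6135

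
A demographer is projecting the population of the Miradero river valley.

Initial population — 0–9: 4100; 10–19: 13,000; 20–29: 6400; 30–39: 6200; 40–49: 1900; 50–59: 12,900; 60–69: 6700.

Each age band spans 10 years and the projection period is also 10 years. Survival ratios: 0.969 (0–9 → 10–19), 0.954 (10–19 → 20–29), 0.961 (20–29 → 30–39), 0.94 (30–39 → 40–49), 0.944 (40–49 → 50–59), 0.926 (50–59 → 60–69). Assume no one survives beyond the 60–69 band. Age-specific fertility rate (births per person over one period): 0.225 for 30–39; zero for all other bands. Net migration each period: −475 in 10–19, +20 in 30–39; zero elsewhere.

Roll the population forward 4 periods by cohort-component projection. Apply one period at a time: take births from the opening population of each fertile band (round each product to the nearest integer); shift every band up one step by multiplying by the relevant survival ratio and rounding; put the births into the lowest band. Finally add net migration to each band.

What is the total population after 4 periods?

23205

Period 1.
Births: 6200 * 0.225 = 1395
10–19: 4100 * 0.969 = 3973
20–29: 13000 * 0.954 = 12402
30–39: 6400 * 0.961 = 6150
40–49: 6200 * 0.94 = 5828
50–59: 1900 * 0.944 = 1794
60–69: 12900 * 0.926 = 11945
Net migration: 10–19 − 475 → 3498; 30–39 + 20 → 6170
Giving 1395 / 3498 / 12402 / 6170 / 5828 / 1794 / 11945.
Period 2.
Births: 6170 * 0.225 = 1388
10–19: 1395 * 0.969 = 1352
20–29: 3498 * 0.954 = 3337
30–39: 12402 * 0.961 = 11918
40–49: 6170 * 0.94 = 5800
50–59: 5828 * 0.944 = 5502
60–69: 1794 * 0.926 = 1661
Net migration: 10–19 − 475 → 877; 30–39 + 20 → 11938
Giving 1388 / 877 / 3337 / 11938 / 5800 / 5502 / 1661.
Period 3.
Births: 11938 * 0.225 = 2686
10–19: 1388 * 0.969 = 1345
20–29: 877 * 0.954 = 837
30–39: 3337 * 0.961 = 3207
40–49: 11938 * 0.94 = 11222
50–59: 5800 * 0.944 = 5475
60–69: 5502 * 0.926 = 5095
Net migration: 10–19 − 475 → 870; 30–39 + 20 → 3227
Giving 2686 / 870 / 837 / 3227 / 11222 / 5475 / 5095.
Period 4.
Births: 3227 * 0.225 = 726
10–19: 2686 * 0.969 = 2603
20–29: 870 * 0.954 = 830
30–39: 837 * 0.961 = 804
40–49: 3227 * 0.94 = 3033
50–59: 11222 * 0.944 = 10594
60–69: 5475 * 0.926 = 5070
Net migration: 10–19 − 475 → 2128; 30–39 + 20 → 824
Giving 726 / 2128 / 830 / 824 / 3033 / 10594 / 5070.
Total after period 4: 726 + 2128 + 830 + 824 + 3033 + 10594 + 5070 = 23205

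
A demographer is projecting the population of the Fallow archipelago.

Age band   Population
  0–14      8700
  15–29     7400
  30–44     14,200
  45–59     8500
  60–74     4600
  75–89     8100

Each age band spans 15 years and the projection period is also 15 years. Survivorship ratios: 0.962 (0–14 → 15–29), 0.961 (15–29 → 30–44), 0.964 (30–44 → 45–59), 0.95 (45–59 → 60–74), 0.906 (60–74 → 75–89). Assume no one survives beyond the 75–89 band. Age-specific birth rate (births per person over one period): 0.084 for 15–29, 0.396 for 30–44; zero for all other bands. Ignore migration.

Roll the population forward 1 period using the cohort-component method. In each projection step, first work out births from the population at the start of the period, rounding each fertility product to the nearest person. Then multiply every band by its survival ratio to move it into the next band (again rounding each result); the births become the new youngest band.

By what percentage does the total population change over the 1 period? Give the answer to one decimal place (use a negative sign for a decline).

-7.5

Call the bands 1 to 6, youngest first.
Period 1.
Births: 7400 × 0.084 = 622, 14200 × 0.396 = 5623 ⇒ total 6245
Band 2: 8700 × 0.962 = 8369
Band 3: 7400 × 0.961 = 7111
Band 4: 14200 × 0.964 = 13689
Band 5: 8500 × 0.95 = 8075
Band 6: 4600 × 0.906 = 4168
Population now: 0–14=6245, 15–29=8369, 30–44=7111, 45–59=13689, 60–74=8075, 75–89=4168
Total: 51500 → 47657; change = -3843; percentage change = -7.5%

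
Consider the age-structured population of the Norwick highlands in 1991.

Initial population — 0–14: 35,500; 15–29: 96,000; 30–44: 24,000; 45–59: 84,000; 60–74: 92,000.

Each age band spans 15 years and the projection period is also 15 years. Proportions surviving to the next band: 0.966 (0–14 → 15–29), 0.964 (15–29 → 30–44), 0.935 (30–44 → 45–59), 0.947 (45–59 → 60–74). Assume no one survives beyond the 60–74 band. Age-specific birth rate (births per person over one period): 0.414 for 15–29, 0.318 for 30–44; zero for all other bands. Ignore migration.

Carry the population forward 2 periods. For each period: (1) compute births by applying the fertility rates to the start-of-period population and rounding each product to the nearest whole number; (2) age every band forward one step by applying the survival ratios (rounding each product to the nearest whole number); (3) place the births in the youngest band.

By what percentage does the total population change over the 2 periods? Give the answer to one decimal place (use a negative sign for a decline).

Numbering the bands 1..5 from youngest to oldest:
[period 1]
Births: 96000 × 0.414 = 39744 ; 24000 × 0.318 = 7632 ⇒ total 47376
Band 2: 35500 × 0.966 = 34293
Band 3: 96000 × 0.964 = 92544
Band 4: 24000 × 0.935 = 22440
Band 5: 84000 × 0.947 = 79548
Population now: 0–14=47376, 15–29=34293, 30–44=92544, 45–59=22440, 60–74=79548
[period 2]
Births: 34293 × 0.414 = 14197 ; 92544 × 0.318 = 29429 ⇒ total 43626
Band 2: 47376 × 0.966 = 45765
Band 3: 34293 × 0.964 = 33058
Band 4: 92544 × 0.935 = 86529
Band 5: 22440 × 0.947 = 21251
Population now: 0–14=43626, 15–29=45765, 30–44=33058, 45–59=86529, 60–74=21251
Total: 331500 → 230229; change = -101271; percentage change = -30.5%

-30.5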